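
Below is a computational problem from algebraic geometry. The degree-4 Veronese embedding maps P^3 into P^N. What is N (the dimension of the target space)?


The Veronese embedding v_d: P^n -> P^N maps each point to all
degree-d monomials in n+1 homogeneous coordinates.
N = C(n+d, d) - 1
N = C(3+4, 4) - 1
N = C(7, 4) - 1
C(7, 4) = 35
N = 35 - 1 = 34

34


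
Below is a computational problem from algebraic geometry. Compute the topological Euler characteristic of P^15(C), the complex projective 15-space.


The complex projective space P^15 has one cell in each even real dimension 0, 2, ..., 30.
The cohomology groups are H^{2k}(P^15) = Z for k = 0,...,15, and 0 otherwise.
Euler characteristic = sum of Betti numbers = 1 per even-dimensional cohomology group.
chi(P^15) = 15 + 1 = 16

16


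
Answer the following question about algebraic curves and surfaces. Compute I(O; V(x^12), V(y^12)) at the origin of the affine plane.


The intersection multiplicity of V(x^a) and V(y^b) at the origin is:
I(O; V(x^12), V(y^12)) = dim_k(k[x,y]/(x^12, y^12))
A basis for k[x,y]/(x^12, y^12) is the set of monomials x^i * y^j
where 0 <= i < 12 and 0 <= j < 12.
The number of such monomials is 12 * 12 = 144

144


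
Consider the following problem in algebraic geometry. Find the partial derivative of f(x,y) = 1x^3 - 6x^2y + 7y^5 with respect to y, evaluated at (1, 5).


df/dy = (-6)*x^2 + 5*7*y^4
At (1,5): (-6)*1^2 + 5*7*5^4
= -6 + 21875
= 21869

21869


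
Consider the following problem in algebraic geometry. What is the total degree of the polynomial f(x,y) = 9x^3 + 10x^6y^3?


Examine each term for its total degree (sum of exponents).
  Term '9x^3' has total degree 3+0 = 3.
  Term '10x^6y^3' has total degree 6+3 = 9.
The maximum total degree among all terms is 9.

9


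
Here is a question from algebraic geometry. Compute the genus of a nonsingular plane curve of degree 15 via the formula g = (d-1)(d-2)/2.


Using the genus formula for smooth plane curves:
g = (d-1)(d-2)/2
g = (15-1)(15-2)/2
g = 14*13/2
g = 182/2 = 91

91


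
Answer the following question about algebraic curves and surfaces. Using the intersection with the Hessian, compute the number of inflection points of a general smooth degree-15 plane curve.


For a general smooth plane curve C of degree d, the inflection points are
the intersection of C with its Hessian curve, which has degree 3(d-2).
By Bezout, the total intersection number is d * 3(d-2) = 15 * 39 = 585.
For a general curve every flex is ordinary, so each contributes
multiplicity 1 to C·Hess(C), and the number of distinct inflection
points is 3d(d-2).
Inflection points = 3*15*(15-2) = 3*15*13 = 585

585


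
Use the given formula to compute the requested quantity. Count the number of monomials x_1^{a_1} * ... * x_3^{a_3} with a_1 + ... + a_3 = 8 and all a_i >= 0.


The number of degree-8 monomials in 3 variables is C(d+n-1, n-1).
= C(8+3-1, 3-1) = C(10, 2)
= 45

45


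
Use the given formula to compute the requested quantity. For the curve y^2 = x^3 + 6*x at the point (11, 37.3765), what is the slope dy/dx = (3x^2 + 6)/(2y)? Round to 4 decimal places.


Using implicit differentiation of y^2 = x^3 + 6*x:
2y * dy/dx = 3x^2 + 6
dy/dx = (3x^2 + 6)/(2y)
Numerator: 3*11^2 + 6 = 369
Denominator: 2*37.3765 = 74.753
dy/dx = 369/74.753 = 4.9363

4.9363


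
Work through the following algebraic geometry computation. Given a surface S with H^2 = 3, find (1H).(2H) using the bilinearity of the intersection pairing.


Using bilinearity of the intersection pairing on a surface S:
(aH).(bH) = ab * (H.H)
We have H^2 = 3.
D.E = (1H).(2H) = 1*2*3
= 2*3
= 6

6


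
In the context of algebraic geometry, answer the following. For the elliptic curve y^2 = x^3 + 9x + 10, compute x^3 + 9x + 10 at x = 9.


Compute x^3 + 9x + 10 at x = 9:
x^3 = 9^3 = 729
9*x = 9*9 = 81
Sum: 729 + 81 + 10 = 820

820


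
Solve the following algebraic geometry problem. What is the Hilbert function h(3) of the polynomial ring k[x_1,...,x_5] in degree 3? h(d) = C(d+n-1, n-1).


The Hilbert function for the polynomial ring in 5 variables is:
h(d) = C(d+n-1, n-1)
h(3) = C(3+5-1, 5-1) = C(7, 4)
= 7! / (4! * 3!)
= 35

35


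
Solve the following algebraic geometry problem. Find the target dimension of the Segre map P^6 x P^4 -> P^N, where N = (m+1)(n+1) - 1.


The Segre embedding maps P^m x P^n into P^N via
all products of coordinates from each factor.
N = (m+1)(n+1) - 1
N = (6+1)(4+1) - 1
N = 7*5 - 1
N = 35 - 1 = 34

34


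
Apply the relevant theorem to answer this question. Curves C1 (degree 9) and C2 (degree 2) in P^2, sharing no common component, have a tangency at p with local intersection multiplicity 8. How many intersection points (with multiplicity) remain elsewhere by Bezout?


By Bezout's theorem, the total intersection number is d1 * d2.
Total = 9 * 2 = 18
Intersection multiplicity at p = 8
Remaining intersections = 18 - 8 = 10

10


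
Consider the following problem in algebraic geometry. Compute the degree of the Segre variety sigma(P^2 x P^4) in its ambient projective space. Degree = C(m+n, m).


The degree of the Segre variety P^2 x P^4 is C(m+n, m).
= C(6, 2)
= 15

15


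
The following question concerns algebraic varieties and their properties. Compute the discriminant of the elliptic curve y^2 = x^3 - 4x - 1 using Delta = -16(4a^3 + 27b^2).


Compute each component:
4a^3 = 4*(-4)^3 = 4*(-64) = -256
27b^2 = 27*(-1)^2 = 27*1 = 27
4a^3 + 27b^2 = -256 + 27 = -229
Delta = -16*(-229) = 3664

3664


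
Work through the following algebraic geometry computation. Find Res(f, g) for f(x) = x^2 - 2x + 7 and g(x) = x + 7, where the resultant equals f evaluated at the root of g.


For Res(f, x - c), we evaluate f at x = c.
f(-7) = (-7)^2 - 2*(-7) + 7
= 49 + 14 + 7
= 63 + 7 = 70
Res(f, g) = 70

70


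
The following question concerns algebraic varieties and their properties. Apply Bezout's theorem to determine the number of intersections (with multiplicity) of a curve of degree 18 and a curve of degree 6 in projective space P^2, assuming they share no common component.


Bezout's theorem states the intersection count equals the product of degrees.
Intersection count = 18 * 6 = 108

108


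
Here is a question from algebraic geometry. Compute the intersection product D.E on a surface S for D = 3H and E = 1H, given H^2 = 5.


Using bilinearity of the intersection pairing on a surface S:
(aH).(bH) = ab * (H.H)
We have H^2 = 5.
D.E = (3H).(1H) = 3*1*5
= 3*5
= 15

15


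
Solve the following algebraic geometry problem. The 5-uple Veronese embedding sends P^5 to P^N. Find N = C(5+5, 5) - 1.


The Veronese embedding v_d: P^n -> P^N maps each point to all
degree-d monomials in n+1 homogeneous coordinates.
N = C(n+d, d) - 1
N = C(5+5, 5) - 1
N = C(10, 5) - 1
C(10, 5) = 252
N = 252 - 1 = 251

251


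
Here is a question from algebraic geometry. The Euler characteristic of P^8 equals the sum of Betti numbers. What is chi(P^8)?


The complex projective space P^8 has one cell in each even real dimension 0, 2, ..., 16.
The cohomology groups are H^{2k}(P^8) = Z for k = 0,...,8, and 0 otherwise.
Euler characteristic = sum of Betti numbers = 1 per even-dimensional cohomology group.
chi(P^8) = 8 + 1 = 9

9


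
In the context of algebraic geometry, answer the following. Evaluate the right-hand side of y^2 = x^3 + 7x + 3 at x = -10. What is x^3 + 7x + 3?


Compute x^3 + 7x + 3 at x = -10:
x^3 = (-10)^3 = -1000
7*x = 7*(-10) = -70
Sum: -1000 - 70 + 3 = -1067

-1067


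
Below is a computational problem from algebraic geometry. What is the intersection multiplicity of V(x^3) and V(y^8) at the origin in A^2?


The intersection multiplicity of V(x^a) and V(y^b) at the origin is:
I(O; V(x^3), V(y^8)) = dim_k(k[x,y]/(x^3, y^8))
A basis for k[x,y]/(x^3, y^8) is the set of monomials x^i * y^j
where 0 <= i < 3 and 0 <= j < 8.
The number of such monomials is 3 * 8 = 24

24


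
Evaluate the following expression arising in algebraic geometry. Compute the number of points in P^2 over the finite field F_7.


P^2(F_7) has (q^(n+1) - 1)/(q - 1) points.
= 7^2 + 7^1 + 7^0
= 49 + 7 + 1
= 57

57


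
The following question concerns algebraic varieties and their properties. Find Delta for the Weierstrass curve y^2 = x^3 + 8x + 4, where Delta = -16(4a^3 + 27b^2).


Compute each component:
4a^3 = 4*8^3 = 4*512 = 2048
27b^2 = 27*4^2 = 27*16 = 432
4a^3 + 27b^2 = 2048 + 432 = 2480
Delta = -16*2480 = -39680

-39680


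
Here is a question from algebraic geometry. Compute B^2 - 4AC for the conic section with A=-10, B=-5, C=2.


The discriminant of a conic Ax^2 + Bxy + Cy^2 + ... = 0 is B^2 - 4AC.
B^2 = (-5)^2 = 25
4AC = 4*(-10)*2 = -80
Discriminant = 25 + 80 = 105

105


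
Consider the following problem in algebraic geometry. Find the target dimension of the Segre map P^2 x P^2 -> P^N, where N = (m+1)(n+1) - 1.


The Segre embedding maps P^m x P^n into P^N via
all products of coordinates from each factor.
N = (m+1)(n+1) - 1
N = (2+1)(2+1) - 1
N = 3*3 - 1
N = 9 - 1 = 8

8


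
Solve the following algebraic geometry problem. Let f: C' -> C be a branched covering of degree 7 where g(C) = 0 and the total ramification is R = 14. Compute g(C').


Riemann-Hurwitz formula: 2g' - 2 = d(2g - 2) + R
Given: d = 7, g = 0, R = 14
2g' - 2 = 7*(2*0 - 2) + 14
2g' - 2 = 7*(-2) + 14
2g' - 2 = -14 + 14 = 0
2g' = 2
g' = 1

1


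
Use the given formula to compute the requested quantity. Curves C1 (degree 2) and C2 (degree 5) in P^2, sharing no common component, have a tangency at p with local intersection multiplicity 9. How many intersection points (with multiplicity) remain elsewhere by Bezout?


By Bezout's theorem, the total intersection number is d1 * d2.
Total = 2 * 5 = 10
Intersection multiplicity at p = 9
Remaining intersections = 10 - 9 = 1

1


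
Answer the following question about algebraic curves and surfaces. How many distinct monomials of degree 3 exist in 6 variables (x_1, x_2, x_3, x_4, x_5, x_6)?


The number of degree-3 monomials in 6 variables is C(d+n-1, n-1).
= C(3+6-1, 6-1) = C(8, 5)
= 56

56


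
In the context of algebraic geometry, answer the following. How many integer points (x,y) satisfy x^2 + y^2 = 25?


Systematically check integer values of x where x^2 <= 25.
For each valid x, check if 25 - x^2 is a perfect square.
x=0: 25 - 0 = 25, sqrt = 5 (valid)
x=3: 25 - 9 = 16, sqrt = 4 (valid)
x=4: 25 - 16 = 9, sqrt = 3 (valid)
x=5: 25 - 25 = 0, sqrt = 0 (valid)
Total integer solutions found: 12

12


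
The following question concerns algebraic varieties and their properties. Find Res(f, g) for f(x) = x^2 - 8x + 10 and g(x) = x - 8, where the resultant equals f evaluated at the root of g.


For Res(f, x - c), we evaluate f at x = c.
f(8) = 8^2 - 8*8 + 10
= 64 - 64 + 10
= 0 + 10 = 10
Res(f, g) = 10

10


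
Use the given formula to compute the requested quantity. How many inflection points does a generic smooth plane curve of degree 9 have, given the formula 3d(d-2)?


For a general smooth plane curve C of degree d, the inflection points are
the intersection of C with its Hessian curve, which has degree 3(d-2).
By Bezout, the total intersection number is d * 3(d-2) = 9 * 21 = 189.
For a general curve every flex is ordinary, so each contributes
multiplicity 1 to C·Hess(C), and the number of distinct inflection
points is 3d(d-2).
Inflection points = 3*9*(9-2) = 3*9*7 = 189

189


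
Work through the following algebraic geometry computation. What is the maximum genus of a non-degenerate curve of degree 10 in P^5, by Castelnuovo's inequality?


Castelnuovo's bound: write d - 1 = m(r-1) + epsilon with 0 <= epsilon < r-1.
d - 1 = 10 - 1 = 9
r - 1 = 5 - 1 = 4
9 = 2*4 + 1, so m = 2, epsilon = 1
pi(d, r) = m(m-1)(r-1)/2 + m*epsilon
= 2*1*4/2 + 2*1
= 8/2 + 2
= 4 + 2 = 6

6


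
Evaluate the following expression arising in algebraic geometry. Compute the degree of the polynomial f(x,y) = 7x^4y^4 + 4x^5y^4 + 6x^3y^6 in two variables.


Examine each term for its total degree (sum of exponents).
  Term '7x^4y^4' has total degree 4+4 = 8.
  Term '4x^5y^4' has total degree 5+4 = 9.
  Term '6x^3y^6' has total degree 3+6 = 9.
The maximum total degree among all terms is 9.

9


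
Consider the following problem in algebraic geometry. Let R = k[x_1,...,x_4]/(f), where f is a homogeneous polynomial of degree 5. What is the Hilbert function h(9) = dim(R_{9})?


For R = k[x_1,...,x_n]/(f) with f homogeneous of degree e:
The Hilbert series is (1 - t^e)/(1 - t)^n.
So h(d) = C(d+n-1, n-1) - C(d-e+n-1, n-1) for d >= e.
With n=4, e=5, d=9:
C(9+4-1, 4-1) = C(12, 3) = 220
C(9-5+4-1, 4-1) = C(7, 3) = 35
h(9) = 220 - 35 = 185

185


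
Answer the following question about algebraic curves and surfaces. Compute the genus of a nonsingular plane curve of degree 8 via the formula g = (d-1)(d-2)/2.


Using the genus formula for smooth plane curves:
g = (d-1)(d-2)/2
g = (8-1)(8-2)/2
g = 7*6/2
g = 42/2 = 21

21


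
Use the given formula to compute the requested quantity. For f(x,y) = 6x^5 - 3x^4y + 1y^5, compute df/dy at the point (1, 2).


df/dy = (-3)*x^4 + 5*1*y^4
At (1,2): (-3)*1^4 + 5*1*2^4
= -3 + 80
= 77

77


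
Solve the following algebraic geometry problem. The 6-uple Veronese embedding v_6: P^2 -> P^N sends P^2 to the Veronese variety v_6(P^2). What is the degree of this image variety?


The Veronese variety v_6(P^2) has degree d^r.
d^r = 6^2 = 36

36


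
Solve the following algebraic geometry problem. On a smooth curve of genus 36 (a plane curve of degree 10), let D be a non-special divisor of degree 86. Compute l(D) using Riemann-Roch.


First, compute the genus of a smooth plane curve of degree 10:
g = (d-1)(d-2)/2 = (10-1)(10-2)/2 = 36
For a non-special divisor D (i.e., h^1(D) = 0), Riemann-Roch gives:
l(D) = deg(D) - g + 1
Since deg(D) = 86 >= 2g - 1 = 71, D is non-special.
l(D) = 86 - 36 + 1 = 51

51


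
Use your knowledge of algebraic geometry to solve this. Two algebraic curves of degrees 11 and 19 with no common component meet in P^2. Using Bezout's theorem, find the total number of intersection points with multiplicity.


Bezout's theorem states the intersection count equals the product of degrees.
Intersection count = 11 * 19 = 209

209


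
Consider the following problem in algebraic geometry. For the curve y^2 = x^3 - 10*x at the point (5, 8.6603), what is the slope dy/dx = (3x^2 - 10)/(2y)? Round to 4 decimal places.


Using implicit differentiation of y^2 = x^3 - 10*x:
2y * dy/dx = 3x^2 - 10
dy/dx = (3x^2 - 10)/(2y)
Numerator: 3*5^2 - 10 = 65
Denominator: 2*8.6603 = 17.3206
dy/dx = 65/17.3206 = 3.7528

3.7528


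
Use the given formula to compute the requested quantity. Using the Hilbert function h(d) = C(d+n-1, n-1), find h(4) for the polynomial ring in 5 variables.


The Hilbert function for the polynomial ring in 5 variables is:
h(d) = C(d+n-1, n-1)
h(4) = C(4+5-1, 5-1) = C(8, 4)
= 8! / (4! * 4!)
= 70

70


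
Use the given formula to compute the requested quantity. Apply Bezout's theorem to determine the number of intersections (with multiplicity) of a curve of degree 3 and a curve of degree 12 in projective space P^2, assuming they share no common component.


Bezout's theorem states the intersection count equals the product of degrees.
Intersection count = 3 * 12 = 36

36


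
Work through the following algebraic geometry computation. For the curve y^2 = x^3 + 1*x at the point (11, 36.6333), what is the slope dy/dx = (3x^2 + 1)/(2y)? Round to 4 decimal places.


Using implicit differentiation of y^2 = x^3 + 1*x:
2y * dy/dx = 3x^2 + 1
dy/dx = (3x^2 + 1)/(2y)
Numerator: 3*11^2 + 1 = 364
Denominator: 2*36.6333 = 73.2666
dy/dx = 364/73.2666 = 4.9682

4.9682


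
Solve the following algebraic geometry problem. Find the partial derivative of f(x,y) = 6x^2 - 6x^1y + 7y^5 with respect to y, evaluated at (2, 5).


df/dy = (-6)*x^1 + 5*7*y^4
At (2,5): (-6)*2^1 + 5*7*5^4
= -12 + 21875
= 21863

21863


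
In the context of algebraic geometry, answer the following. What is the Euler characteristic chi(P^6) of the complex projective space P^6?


The complex projective space P^6 has one cell in each even real dimension 0, 2, ..., 12.
The cohomology groups are H^{2k}(P^6) = Z for k = 0,...,6, and 0 otherwise.
Euler characteristic = sum of Betti numbers = 1 per even-dimensional cohomology group.
chi(P^6) = 6 + 1 = 7

7


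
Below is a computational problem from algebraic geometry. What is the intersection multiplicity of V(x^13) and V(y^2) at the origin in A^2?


The intersection multiplicity of V(x^a) and V(y^b) at the origin is:
I(O; V(x^13), V(y^2)) = dim_k(k[x,y]/(x^13, y^2))
A basis for k[x,y]/(x^13, y^2) is the set of monomials x^i * y^j
where 0 <= i < 13 and 0 <= j < 2.
The number of such monomials is 13 * 2 = 26

26


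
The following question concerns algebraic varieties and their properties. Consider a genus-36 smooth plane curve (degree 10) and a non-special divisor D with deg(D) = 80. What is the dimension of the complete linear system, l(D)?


First, compute the genus of a smooth plane curve of degree 10:
g = (d-1)(d-2)/2 = (10-1)(10-2)/2 = 36
For a non-special divisor D (i.e., h^1(D) = 0), Riemann-Roch gives:
l(D) = deg(D) - g + 1
Since deg(D) = 80 >= 2g - 1 = 71, D is non-special.
l(D) = 80 - 36 + 1 = 45

45


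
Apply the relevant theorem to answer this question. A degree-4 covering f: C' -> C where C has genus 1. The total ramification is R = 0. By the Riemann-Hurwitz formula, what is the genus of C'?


Riemann-Hurwitz formula: 2g' - 2 = d(2g - 2) + R
Given: d = 4, g = 1, R = 0
2g' - 2 = 4*(2*1 - 2) + 0
2g' - 2 = 4*0 + 0
2g' - 2 = 0 + 0 = 0
2g' = 2
g' = 1

1


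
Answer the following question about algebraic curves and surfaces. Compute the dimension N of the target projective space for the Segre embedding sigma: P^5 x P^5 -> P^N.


The Segre embedding maps P^m x P^n into P^N via
all products of coordinates from each factor.
N = (m+1)(n+1) - 1
N = (5+1)(5+1) - 1
N = 6*6 - 1
N = 36 - 1 = 35

35


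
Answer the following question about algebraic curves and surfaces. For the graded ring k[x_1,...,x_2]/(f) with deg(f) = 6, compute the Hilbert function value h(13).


For R = k[x_1,...,x_n]/(f) with f homogeneous of degree e:
The Hilbert series is (1 - t^e)/(1 - t)^n.
So h(d) = C(d+n-1, n-1) - C(d-e+n-1, n-1) for d >= e.
With n=2, e=6, d=13:
C(13+2-1, 2-1) = C(14, 1) = 14
C(13-6+2-1, 2-1) = C(8, 1) = 8
h(13) = 14 - 8 = 6

6


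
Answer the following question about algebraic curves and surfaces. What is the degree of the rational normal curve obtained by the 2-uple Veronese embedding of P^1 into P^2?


The rational normal curve in P^2 is the image of P^1 under the 2-uple Veronese.
A general hyperplane in P^2 pulls back to a degree-2 form on P^1, which has 2 zeros,
so the curve meets a general hyperplane in 2 points. Degree = 2.

2


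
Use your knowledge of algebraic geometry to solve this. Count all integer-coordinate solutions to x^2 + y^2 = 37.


Systematically check integer values of x where x^2 <= 37.
For each valid x, check if 37 - x^2 is a perfect square.
x=1: 37 - 1 = 36, sqrt = 6 (valid)
x=6: 37 - 36 = 1, sqrt = 1 (valid)
Total integer solutions found: 8

8


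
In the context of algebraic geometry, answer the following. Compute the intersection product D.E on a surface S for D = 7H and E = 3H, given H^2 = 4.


Using bilinearity of the intersection pairing on a surface S:
(aH).(bH) = ab * (H.H)
We have H^2 = 4.
D.E = (7H).(3H) = 7*3*4
= 21*4
= 84

84


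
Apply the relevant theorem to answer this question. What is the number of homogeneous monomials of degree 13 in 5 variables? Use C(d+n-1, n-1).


The number of degree-13 monomials in 5 variables is C(d+n-1, n-1).
= C(13+5-1, 5-1) = C(17, 4)
= 2380

2380


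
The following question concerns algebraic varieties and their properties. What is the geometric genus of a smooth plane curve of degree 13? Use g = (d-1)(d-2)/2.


Using the genus formula for smooth plane curves:
g = (d-1)(d-2)/2
g = (13-1)(13-2)/2
g = 12*11/2
g = 132/2 = 66

66


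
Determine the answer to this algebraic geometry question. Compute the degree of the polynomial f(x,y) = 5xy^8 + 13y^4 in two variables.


Examine each term for its total degree (sum of exponents).
  Term '5xy^8' has total degree 1+8 = 9.
  Term '13y^4' has total degree 0+4 = 4.
The maximum total degree among all terms is 9.

9


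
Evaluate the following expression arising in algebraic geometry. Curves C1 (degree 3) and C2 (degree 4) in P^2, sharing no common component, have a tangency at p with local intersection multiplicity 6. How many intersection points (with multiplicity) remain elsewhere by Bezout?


By Bezout's theorem, the total intersection number is d1 * d2.
Total = 3 * 4 = 12
Intersection multiplicity at p = 6
Remaining intersections = 12 - 6 = 6

6


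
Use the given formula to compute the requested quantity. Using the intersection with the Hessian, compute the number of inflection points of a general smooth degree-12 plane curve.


For a general smooth plane curve C of degree d, the inflection points are
the intersection of C with its Hessian curve, which has degree 3(d-2).
By Bezout, the total intersection number is d * 3(d-2) = 12 * 30 = 360.
For a general curve every flex is ordinary, so each contributes
multiplicity 1 to C·Hess(C), and the number of distinct inflection
points is 3d(d-2).
Inflection points = 3*12*(12-2) = 3*12*10 = 360

360


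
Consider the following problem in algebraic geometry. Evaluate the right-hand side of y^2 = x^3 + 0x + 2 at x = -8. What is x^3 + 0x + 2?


Compute x^3 + 0x + 2 at x = -8:
x^3 = (-8)^3 = -512
0*x = 0*(-8) = 0
Sum: -512 + 0 + 2 = -510

-510


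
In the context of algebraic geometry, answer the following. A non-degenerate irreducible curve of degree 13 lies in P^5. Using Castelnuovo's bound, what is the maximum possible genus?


Castelnuovo's bound: write d - 1 = m(r-1) + epsilon with 0 <= epsilon < r-1.
d - 1 = 13 - 1 = 12
r - 1 = 5 - 1 = 4
12 = 3*4 + 0, so m = 3, epsilon = 0
pi(d, r) = m(m-1)(r-1)/2 + m*epsilon
= 3*2*4/2 + 3*0
= 24/2 + 0
= 12 + 0 = 12

12


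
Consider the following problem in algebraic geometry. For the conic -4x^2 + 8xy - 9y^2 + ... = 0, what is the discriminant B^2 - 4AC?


The discriminant of a conic Ax^2 + Bxy + Cy^2 + ... = 0 is B^2 - 4AC.
B^2 = 8^2 = 64
4AC = 4*(-4)*(-9) = 144
Discriminant = 64 - 144 = -80

-80


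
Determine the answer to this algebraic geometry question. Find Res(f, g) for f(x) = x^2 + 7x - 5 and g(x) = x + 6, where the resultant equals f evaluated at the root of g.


For Res(f, x - c), we evaluate f at x = c.
f(-6) = (-6)^2 + 7*(-6) - 5
= 36 - 42 - 5
= -6 - 5 = -11
Res(f, g) = -11

-11


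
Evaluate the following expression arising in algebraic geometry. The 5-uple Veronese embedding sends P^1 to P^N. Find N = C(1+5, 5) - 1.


The Veronese embedding v_d: P^n -> P^N maps each point to all
degree-d monomials in n+1 homogeneous coordinates.
N = C(n+d, d) - 1
N = C(1+5, 5) - 1
N = C(6, 5) - 1
C(6, 5) = 6
N = 6 - 1 = 5

5


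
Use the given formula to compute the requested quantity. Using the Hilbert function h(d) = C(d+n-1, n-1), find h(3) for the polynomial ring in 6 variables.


The Hilbert function for the polynomial ring in 6 variables is:
h(d) = C(d+n-1, n-1)
h(3) = C(3+6-1, 6-1) = C(8, 5)
= 8! / (5! * 3!)
= 56

56


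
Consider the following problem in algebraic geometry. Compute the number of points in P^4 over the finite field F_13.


P^4(F_13) has (q^(n+1) - 1)/(q - 1) points.
= 13^4 + 13^3 + 13^2 + 13^1 + 13^0
= 28561 + 2197 + 169 + 13 + 1
= 30941

30941


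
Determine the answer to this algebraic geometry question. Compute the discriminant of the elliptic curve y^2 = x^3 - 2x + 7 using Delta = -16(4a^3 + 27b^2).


Compute each component:
4a^3 = 4*(-2)^3 = 4*(-8) = -32
27b^2 = 27*7^2 = 27*49 = 1323
4a^3 + 27b^2 = -32 + 1323 = 1291
Delta = -16*1291 = -20656

-20656


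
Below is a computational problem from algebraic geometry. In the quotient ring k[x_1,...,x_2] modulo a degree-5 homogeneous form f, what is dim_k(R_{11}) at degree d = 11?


For R = k[x_1,...,x_n]/(f) with f homogeneous of degree e:
The Hilbert series is (1 - t^e)/(1 - t)^n.
So h(d) = C(d+n-1, n-1) - C(d-e+n-1, n-1) for d >= e.
With n=2, e=5, d=11:
C(11+2-1, 2-1) = C(12, 1) = 12
C(11-5+2-1, 2-1) = C(7, 1) = 7
h(11) = 12 - 7 = 5

5


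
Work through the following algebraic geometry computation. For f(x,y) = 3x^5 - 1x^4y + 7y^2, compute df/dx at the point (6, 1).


df/dx = 5*3*x^4 + 4*(-1)*x^3*y
At (6,1): 5*3*6^4 + 4*(-1)*6^3*1
= 19440 - 864
= 18576

18576


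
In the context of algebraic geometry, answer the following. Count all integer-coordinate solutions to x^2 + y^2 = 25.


Systematically check integer values of x where x^2 <= 25.
For each valid x, check if 25 - x^2 is a perfect square.
x=0: 25 - 0 = 25, sqrt = 5 (valid)
x=3: 25 - 9 = 16, sqrt = 4 (valid)
x=4: 25 - 16 = 9, sqrt = 3 (valid)
x=5: 25 - 25 = 0, sqrt = 0 (valid)
Total integer solutions found: 12

12


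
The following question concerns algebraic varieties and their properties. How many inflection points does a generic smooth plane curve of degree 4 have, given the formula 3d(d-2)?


For a general smooth plane curve C of degree d, the inflection points are
the intersection of C with its Hessian curve, which has degree 3(d-2).
By Bezout, the total intersection number is d * 3(d-2) = 4 * 6 = 24.
For a general curve every flex is ordinary, so each contributes
multiplicity 1 to C·Hess(C), and the number of distinct inflection
points is 3d(d-2).
Inflection points = 3*4*(4-2) = 3*4*2 = 24

24


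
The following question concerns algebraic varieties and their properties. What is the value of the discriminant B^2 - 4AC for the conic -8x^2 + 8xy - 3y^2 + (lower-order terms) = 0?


The discriminant of a conic Ax^2 + Bxy + Cy^2 + ... = 0 is B^2 - 4AC.
B^2 = 8^2 = 64
4AC = 4*(-8)*(-3) = 96
Discriminant = 64 - 96 = -32

-32


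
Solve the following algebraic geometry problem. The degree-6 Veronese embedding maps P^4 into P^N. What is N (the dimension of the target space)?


The Veronese embedding v_d: P^n -> P^N maps each point to all
degree-d monomials in n+1 homogeneous coordinates.
N = C(n+d, d) - 1
N = C(4+6, 6) - 1
N = C(10, 6) - 1
C(10, 6) = 210
N = 210 - 1 = 209

209


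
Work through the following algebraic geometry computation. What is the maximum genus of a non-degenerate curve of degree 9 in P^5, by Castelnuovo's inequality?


Castelnuovo's bound: write d - 1 = m(r-1) + epsilon with 0 <= epsilon < r-1.
d - 1 = 9 - 1 = 8
r - 1 = 5 - 1 = 4
8 = 2*4 + 0, so m = 2, epsilon = 0
pi(d, r) = m(m-1)(r-1)/2 + m*epsilon
= 2*1*4/2 + 2*0
= 8/2 + 0
= 4 + 0 = 4

4


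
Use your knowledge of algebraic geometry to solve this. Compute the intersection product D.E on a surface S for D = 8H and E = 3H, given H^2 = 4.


Using bilinearity of the intersection pairing on a surface S:
(aH).(bH) = ab * (H.H)
We have H^2 = 4.
D.E = (8H).(3H) = 8*3*4
= 24*4
= 96

96


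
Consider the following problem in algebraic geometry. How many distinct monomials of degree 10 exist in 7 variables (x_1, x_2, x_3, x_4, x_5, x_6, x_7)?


The number of degree-10 monomials in 7 variables is C(d+n-1, n-1).
= C(10+7-1, 7-1) = C(16, 6)
= 8008

8008


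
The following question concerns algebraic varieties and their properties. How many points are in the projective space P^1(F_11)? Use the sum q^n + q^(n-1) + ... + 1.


P^1(F_11) has (q^(n+1) - 1)/(q - 1) points.
= 11^1 + 11^0
= 11 + 1
= 12

12


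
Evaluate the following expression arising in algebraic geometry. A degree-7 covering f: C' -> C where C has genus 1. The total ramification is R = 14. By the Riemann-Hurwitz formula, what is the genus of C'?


Riemann-Hurwitz formula: 2g' - 2 = d(2g - 2) + R
Given: d = 7, g = 1, R = 14
2g' - 2 = 7*(2*1 - 2) + 14
2g' - 2 = 7*0 + 14
2g' - 2 = 0 + 14 = 14
2g' = 16
g' = 8

8


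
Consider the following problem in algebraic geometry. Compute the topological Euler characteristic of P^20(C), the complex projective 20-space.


The complex projective space P^20 has one cell in each even real dimension 0, 2, ..., 40.
The cohomology groups are H^{2k}(P^20) = Z for k = 0,...,20, and 0 otherwise.
Euler characteristic = sum of Betti numbers = 1 per even-dimensional cohomology group.
chi(P^20) = 20 + 1 = 21

21


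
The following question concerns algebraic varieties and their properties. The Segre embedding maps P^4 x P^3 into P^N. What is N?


The Segre embedding maps P^m x P^n into P^N via
all products of coordinates from each factor.
N = (m+1)(n+1) - 1
N = (4+1)(3+1) - 1
N = 5*4 - 1
N = 20 - 1 = 19

19


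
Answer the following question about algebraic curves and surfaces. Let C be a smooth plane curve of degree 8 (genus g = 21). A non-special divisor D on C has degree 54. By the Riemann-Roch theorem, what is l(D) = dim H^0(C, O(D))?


First, compute the genus of a smooth plane curve of degree 8:
g = (d-1)(d-2)/2 = (8-1)(8-2)/2 = 21
For a non-special divisor D (i.e., h^1(D) = 0), Riemann-Roch gives:
l(D) = deg(D) - g + 1
Since deg(D) = 54 >= 2g - 1 = 41, D is non-special.
l(D) = 54 - 21 + 1 = 34

34


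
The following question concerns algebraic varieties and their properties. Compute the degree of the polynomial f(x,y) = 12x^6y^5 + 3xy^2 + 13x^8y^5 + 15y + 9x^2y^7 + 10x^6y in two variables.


Examine each term for its total degree (sum of exponents).
  Term '12x^6y^5' has total degree 6+5 = 11.
  Term '3xy^2' has total degree 1+2 = 3.
  Term '13x^8y^5' has total degree 8+5 = 13.
  Term '15y' has total degree 0+1 = 1.
  Term '9x^2y^7' has total degree 2+7 = 9.
  Term '10x^6y' has total degree 6+1 = 7.
The maximum total degree among all terms is 13.

13


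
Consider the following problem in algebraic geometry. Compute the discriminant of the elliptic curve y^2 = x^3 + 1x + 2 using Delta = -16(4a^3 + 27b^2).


Compute each component:
4a^3 = 4*1^3 = 4*1 = 4
27b^2 = 27*2^2 = 27*4 = 108
4a^3 + 27b^2 = 4 + 108 = 112
Delta = -16*112 = -1792

-1792


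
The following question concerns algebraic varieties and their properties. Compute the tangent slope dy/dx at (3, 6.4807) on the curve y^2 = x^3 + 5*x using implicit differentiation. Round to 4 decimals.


Using implicit differentiation of y^2 = x^3 + 5*x:
2y * dy/dx = 3x^2 + 5
dy/dx = (3x^2 + 5)/(2y)
Numerator: 3*3^2 + 5 = 32
Denominator: 2*6.4807 = 12.9614
dy/dx = 32/12.9614 = 2.4689

2.4689


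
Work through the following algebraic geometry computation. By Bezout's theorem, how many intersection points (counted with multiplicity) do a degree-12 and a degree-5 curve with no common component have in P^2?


Bezout's theorem states the intersection count equals the product of degrees.
Intersection count = 12 * 5 = 60

60


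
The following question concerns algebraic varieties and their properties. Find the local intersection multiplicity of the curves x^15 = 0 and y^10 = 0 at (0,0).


The intersection multiplicity of V(x^a) and V(y^b) at the origin is:
I(O; V(x^15), V(y^10)) = dim_k(k[x,y]/(x^15, y^10))
A basis for k[x,y]/(x^15, y^10) is the set of monomials x^i * y^j
where 0 <= i < 15 and 0 <= j < 10.
The number of such monomials is 15 * 10 = 150

150


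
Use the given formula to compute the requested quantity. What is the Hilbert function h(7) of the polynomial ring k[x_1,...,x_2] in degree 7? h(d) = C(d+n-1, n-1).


The Hilbert function for the polynomial ring in 2 variables is:
h(d) = C(d+n-1, n-1)
h(7) = C(7+2-1, 2-1) = C(8, 1)
= 8! / (1! * 7!)
= 8

8


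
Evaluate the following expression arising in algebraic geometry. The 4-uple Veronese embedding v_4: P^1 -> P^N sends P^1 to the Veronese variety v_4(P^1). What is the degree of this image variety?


The Veronese variety v_4(P^1) has degree d^r.
d^r = 4^1 = 4

4


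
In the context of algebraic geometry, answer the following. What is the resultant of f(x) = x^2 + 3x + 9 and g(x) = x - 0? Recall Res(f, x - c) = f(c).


For Res(f, x - c), we evaluate f at x = c.
f(0) = 0^2 + 3*0 + 9
= 0 + 0 + 9
= 0 + 9 = 9
Res(f, g) = 9

9


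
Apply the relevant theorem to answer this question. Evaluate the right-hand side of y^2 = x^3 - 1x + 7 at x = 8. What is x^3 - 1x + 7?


Compute x^3 - 1x + 7 at x = 8:
x^3 = 8^3 = 512
(-1)*x = (-1)*8 = -8
Sum: 512 - 8 + 7 = 511

511


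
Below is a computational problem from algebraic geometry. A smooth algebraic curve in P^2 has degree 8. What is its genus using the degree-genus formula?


Using the genus formula for smooth plane curves:
g = (d-1)(d-2)/2
g = (8-1)(8-2)/2
g = 7*6/2
g = 42/2 = 21

21


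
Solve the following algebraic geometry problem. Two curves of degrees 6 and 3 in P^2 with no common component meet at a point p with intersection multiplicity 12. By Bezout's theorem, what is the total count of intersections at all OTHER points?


By Bezout's theorem, the total intersection number is d1 * d2.
Total = 6 * 3 = 18
Intersection multiplicity at p = 12
Remaining intersections = 18 - 12 = 6

6


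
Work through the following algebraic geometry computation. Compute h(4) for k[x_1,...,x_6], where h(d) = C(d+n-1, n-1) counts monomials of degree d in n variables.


The Hilbert function for the polynomial ring in 6 variables is:
h(d) = C(d+n-1, n-1)
h(4) = C(4+6-1, 6-1) = C(9, 5)
= 9! / (5! * 4!)
= 126

126


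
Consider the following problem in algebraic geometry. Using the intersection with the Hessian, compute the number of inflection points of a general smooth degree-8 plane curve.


For a general smooth plane curve C of degree d, the inflection points are
the intersection of C with its Hessian curve, which has degree 3(d-2).
By Bezout, the total intersection number is d * 3(d-2) = 8 * 18 = 144.
For a general curve every flex is ordinary, so each contributes
multiplicity 1 to C·Hess(C), and the number of distinct inflection
points is 3d(d-2).
Inflection points = 3*8*(8-2) = 3*8*6 = 144

144


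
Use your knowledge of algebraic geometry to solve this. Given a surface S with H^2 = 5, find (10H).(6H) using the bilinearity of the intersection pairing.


Using bilinearity of the intersection pairing on a surface S:
(aH).(bH) = ab * (H.H)
We have H^2 = 5.
D.E = (10H).(6H) = 10*6*5
= 60*5
= 300

300


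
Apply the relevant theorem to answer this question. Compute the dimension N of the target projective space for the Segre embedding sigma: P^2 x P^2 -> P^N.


The Segre embedding maps P^m x P^n into P^N via
all products of coordinates from each factor.
N = (m+1)(n+1) - 1
N = (2+1)(2+1) - 1
N = 3*3 - 1
N = 9 - 1 = 8

8


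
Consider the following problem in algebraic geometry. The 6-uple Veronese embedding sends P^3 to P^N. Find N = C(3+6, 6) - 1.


The Veronese embedding v_d: P^n -> P^N maps each point to all
degree-d monomials in n+1 homogeneous coordinates.
N = C(n+d, d) - 1
N = C(3+6, 6) - 1
N = C(9, 6) - 1
C(9, 6) = 84
N = 84 - 1 = 83

83


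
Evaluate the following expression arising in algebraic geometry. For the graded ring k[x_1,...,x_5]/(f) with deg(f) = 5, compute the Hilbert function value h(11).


For R = k[x_1,...,x_n]/(f) with f homogeneous of degree e:
The Hilbert series is (1 - t^e)/(1 - t)^n.
So h(d) = C(d+n-1, n-1) - C(d-e+n-1, n-1) for d >= e.
With n=5, e=5, d=11:
C(11+5-1, 5-1) = C(15, 4) = 1365
C(11-5+5-1, 5-1) = C(10, 4) = 210
h(11) = 1365 - 210 = 1155

1155


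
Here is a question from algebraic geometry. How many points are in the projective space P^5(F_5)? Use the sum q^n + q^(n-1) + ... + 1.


P^5(F_5) has (q^(n+1) - 1)/(q - 1) points.
= 5^5 + 5^4 + 5^3 + 5^2 + 5^1 + 5^0
= 3125 + 625 + 125 + 25 + 5 + 1
= 3906

3906


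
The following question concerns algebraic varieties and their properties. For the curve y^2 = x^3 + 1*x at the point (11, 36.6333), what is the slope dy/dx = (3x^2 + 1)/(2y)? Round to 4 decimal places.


Using implicit differentiation of y^2 = x^3 + 1*x:
2y * dy/dx = 3x^2 + 1
dy/dx = (3x^2 + 1)/(2y)
Numerator: 3*11^2 + 1 = 364
Denominator: 2*36.6333 = 73.2666
dy/dx = 364/73.2666 = 4.9682

4.9682


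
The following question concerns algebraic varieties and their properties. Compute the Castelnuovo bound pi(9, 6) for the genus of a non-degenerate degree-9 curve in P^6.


Castelnuovo's bound: write d - 1 = m(r-1) + epsilon with 0 <= epsilon < r-1.
d - 1 = 9 - 1 = 8
r - 1 = 6 - 1 = 5
8 = 1*5 + 3, so m = 1, epsilon = 3
pi(d, r) = m(m-1)(r-1)/2 + m*epsilon
= 1*0*5/2 + 1*3
= 0/2 + 3
= 0 + 3 = 3

3


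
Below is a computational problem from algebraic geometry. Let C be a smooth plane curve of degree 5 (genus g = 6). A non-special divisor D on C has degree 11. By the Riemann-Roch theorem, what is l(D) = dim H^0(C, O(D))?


First, compute the genus of a smooth plane curve of degree 5:
g = (d-1)(d-2)/2 = (5-1)(5-2)/2 = 6
For a non-special divisor D (i.e., h^1(D) = 0), Riemann-Roch gives:
l(D) = deg(D) - g + 1
Since deg(D) = 11 >= 2g - 1 = 11, D is non-special.
l(D) = 11 - 6 + 1 = 6

6


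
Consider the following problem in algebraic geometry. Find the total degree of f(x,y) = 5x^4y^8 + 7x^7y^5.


Examine each term for its total degree (sum of exponents).
  Term '5x^4y^8' has total degree 4+8 = 12.
  Term '7x^7y^5' has total degree 7+5 = 12.
The maximum total degree among all terms is 12.

12


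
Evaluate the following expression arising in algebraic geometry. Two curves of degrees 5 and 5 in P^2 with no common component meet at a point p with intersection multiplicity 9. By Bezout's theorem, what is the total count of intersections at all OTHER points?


By Bezout's theorem, the total intersection number is d1 * d2.
Total = 5 * 5 = 25
Intersection multiplicity at p = 9
Remaining intersections = 25 - 9 = 16

16


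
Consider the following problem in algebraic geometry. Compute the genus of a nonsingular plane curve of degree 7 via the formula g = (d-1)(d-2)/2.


Using the genus formula for smooth plane curves:
g = (d-1)(d-2)/2
g = (7-1)(7-2)/2
g = 6*5/2
g = 30/2 = 15

15


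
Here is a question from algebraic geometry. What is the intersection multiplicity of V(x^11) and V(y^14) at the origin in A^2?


The intersection multiplicity of V(x^a) and V(y^b) at the origin is:
I(O; V(x^11), V(y^14)) = dim_k(k[x,y]/(x^11, y^14))
A basis for k[x,y]/(x^11, y^14) is the set of monomials x^i * y^j
where 0 <= i < 11 and 0 <= j < 14.
The number of such monomials is 11 * 14 = 154

154


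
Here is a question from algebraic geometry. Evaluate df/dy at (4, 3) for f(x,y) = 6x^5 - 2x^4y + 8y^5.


df/dy = (-2)*x^4 + 5*8*y^4
At (4,3): (-2)*4^4 + 5*8*3^4
= -512 + 3240
= 2728

2728


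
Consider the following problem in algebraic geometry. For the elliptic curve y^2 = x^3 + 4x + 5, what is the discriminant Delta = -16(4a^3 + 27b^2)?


Compute each component:
4a^3 = 4*4^3 = 4*64 = 256
27b^2 = 27*5^2 = 27*25 = 675
4a^3 + 27b^2 = 256 + 675 = 931
Delta = -16*931 = -14896

-14896


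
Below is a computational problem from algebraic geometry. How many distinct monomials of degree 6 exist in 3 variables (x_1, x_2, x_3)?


The number of degree-6 monomials in 3 variables is C(d+n-1, n-1).
= C(6+3-1, 3-1) = C(8, 2)
= 28

28


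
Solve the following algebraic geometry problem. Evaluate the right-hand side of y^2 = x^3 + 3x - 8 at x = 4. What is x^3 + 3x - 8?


Compute x^3 + 3x - 8 at x = 4:
x^3 = 4^3 = 64
3*x = 3*4 = 12
Sum: 64 + 12 - 8 = 68

68


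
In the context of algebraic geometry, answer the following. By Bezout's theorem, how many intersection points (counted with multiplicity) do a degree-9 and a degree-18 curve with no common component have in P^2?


Bezout's theorem states the intersection count equals the product of degrees.
Intersection count = 9 * 18 = 162

162


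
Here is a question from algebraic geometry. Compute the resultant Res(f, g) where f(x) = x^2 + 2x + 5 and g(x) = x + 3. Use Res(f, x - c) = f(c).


For Res(f, x - c), we evaluate f at x = c.
f(-3) = (-3)^2 + 2*(-3) + 5
= 9 - 6 + 5
= 3 + 5 = 8
Res(f, g) = 8

8
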